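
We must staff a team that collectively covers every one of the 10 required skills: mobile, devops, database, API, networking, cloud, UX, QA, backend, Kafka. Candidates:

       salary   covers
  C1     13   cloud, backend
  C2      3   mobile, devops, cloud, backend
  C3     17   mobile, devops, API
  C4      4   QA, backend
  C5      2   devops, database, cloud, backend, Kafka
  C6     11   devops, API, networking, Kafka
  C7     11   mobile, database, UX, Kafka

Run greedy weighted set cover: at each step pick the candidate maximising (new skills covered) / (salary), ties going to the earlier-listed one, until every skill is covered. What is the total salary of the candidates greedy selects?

31

Pick 1: C5 adds 5 new (devops, database, cloud, backend, Kafka) at salary 2 (ratio 5/2).
Pick 2: C2 adds 1 new (mobile) at salary 3 (ratio 1/3).
Pick 3: C4 adds 1 new (QA) at salary 4 (ratio 1/4).
Pick 4: C6 adds 2 new (API, networking) at salary 11 (ratio 2/11).
Pick 5: C7 adds 1 new (UX) at salary 11 (ratio 1/11).
Greedy total salary: 2 + 3 + 4 + 11 + 11 = 31. (The true optimum is 28, so greedy overshoots here.)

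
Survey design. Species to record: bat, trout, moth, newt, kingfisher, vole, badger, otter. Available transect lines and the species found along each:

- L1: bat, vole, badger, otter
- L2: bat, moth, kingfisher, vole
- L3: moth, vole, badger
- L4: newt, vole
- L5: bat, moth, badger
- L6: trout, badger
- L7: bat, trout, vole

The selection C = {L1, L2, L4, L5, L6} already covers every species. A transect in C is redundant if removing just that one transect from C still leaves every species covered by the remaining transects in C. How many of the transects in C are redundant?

Drop L1: otter uncovered — not redundant.
Drop L2: kingfisher uncovered — not redundant.
Drop L4: newt uncovered — not redundant.
Drop L5: the rest still cover every species — redundant.
Drop L6: trout uncovered — not redundant.
1 redundant: L5.

1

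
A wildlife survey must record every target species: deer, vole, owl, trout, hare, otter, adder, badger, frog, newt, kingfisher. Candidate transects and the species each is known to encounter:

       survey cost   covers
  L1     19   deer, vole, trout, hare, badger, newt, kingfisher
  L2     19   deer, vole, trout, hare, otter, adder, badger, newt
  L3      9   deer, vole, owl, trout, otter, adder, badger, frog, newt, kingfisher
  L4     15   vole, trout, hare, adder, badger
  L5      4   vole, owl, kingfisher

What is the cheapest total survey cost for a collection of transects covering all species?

L3, L4 cover every species at survey cost 9 + 15 = 24.
Any cover uses at least 2 transects; among all covering selections none totals below 24.

24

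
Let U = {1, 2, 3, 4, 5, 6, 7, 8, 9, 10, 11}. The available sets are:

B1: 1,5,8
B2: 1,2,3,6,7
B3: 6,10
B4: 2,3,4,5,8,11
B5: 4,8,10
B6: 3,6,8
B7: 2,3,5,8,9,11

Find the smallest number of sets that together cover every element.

3

B2, B5, B7 together cover {1, 2, 3, 4, 5, 6, 7, 8, 9, 10, 11} — every element.
No 2 of the 7 sets cover everything (all 21 pairs fall short), so 3 is minimum.
Greedy (largest uncovered first) would take B4, B2, B3, B7 — 4 sets — but 3 suffice.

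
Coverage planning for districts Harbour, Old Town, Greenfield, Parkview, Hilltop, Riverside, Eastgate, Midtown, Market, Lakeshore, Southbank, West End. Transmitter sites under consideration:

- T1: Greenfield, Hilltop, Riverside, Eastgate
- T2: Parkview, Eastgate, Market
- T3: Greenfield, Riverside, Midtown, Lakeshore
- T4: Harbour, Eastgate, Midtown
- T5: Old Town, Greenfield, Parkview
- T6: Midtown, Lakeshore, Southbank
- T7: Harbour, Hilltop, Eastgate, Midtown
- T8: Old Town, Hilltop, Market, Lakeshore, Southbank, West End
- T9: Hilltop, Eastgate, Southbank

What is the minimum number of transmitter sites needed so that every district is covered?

T1, T2, T4, T8 together cover {Harbour, Old Town, Greenfield, Parkview, Hilltop, Riverside, Eastgate, Midtown, Market, Lakeshore, Southbank, West End} — every district.
No 3 of the 9 transmitter sites cover everything (all 84 triples fall short), so 4 is minimum.

4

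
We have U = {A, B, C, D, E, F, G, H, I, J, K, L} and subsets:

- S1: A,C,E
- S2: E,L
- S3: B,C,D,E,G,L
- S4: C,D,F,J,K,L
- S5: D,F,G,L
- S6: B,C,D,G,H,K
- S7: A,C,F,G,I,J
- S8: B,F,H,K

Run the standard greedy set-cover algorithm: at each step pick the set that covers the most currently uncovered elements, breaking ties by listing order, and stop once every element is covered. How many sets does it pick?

Pick 1: S3 covers 6 new elements (B, C, D, E, G, L).
Pick 2: S7 covers 4 new elements (A, F, I, J).
Pick 3: S6 covers 2 new elements (H, K).
Greedy uses 3 sets.

3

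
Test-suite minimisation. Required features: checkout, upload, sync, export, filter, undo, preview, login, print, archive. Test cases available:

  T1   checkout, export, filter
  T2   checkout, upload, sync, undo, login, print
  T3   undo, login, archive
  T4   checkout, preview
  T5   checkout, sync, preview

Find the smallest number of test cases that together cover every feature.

4

T1, T2, T3, T4 together cover {checkout, upload, sync, export, filter, undo, preview, login, print, archive} — every feature.
No 3 of the 5 test cases cover everything (all 10 triples fall short), so 4 is minimum.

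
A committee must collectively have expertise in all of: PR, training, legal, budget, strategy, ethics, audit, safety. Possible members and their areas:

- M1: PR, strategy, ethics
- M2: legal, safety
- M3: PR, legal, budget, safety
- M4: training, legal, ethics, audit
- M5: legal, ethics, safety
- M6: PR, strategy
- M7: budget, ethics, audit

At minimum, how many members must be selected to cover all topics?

3

M1, M3, M4 together cover {PR, training, legal, budget, strategy, ethics, audit, safety} — every topic.
No 2 of the 7 members cover everything (all 21 pairs fall short), so 3 is minimum.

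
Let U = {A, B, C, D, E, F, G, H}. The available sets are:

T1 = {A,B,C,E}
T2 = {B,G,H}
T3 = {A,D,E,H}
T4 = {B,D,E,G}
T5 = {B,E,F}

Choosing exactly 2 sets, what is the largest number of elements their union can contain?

6

Choosing T1, T2 covers {A, B, C, E, G, H} — 6 elements.
No choice of 2 sets does better; here D, F are left uncovered.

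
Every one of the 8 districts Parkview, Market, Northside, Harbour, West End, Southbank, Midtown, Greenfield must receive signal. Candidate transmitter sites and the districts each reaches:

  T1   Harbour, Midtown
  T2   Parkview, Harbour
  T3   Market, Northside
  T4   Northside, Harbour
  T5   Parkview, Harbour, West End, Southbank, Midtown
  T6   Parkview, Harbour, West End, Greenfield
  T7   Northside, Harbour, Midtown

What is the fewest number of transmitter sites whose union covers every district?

T3, T5, T6 together cover {Parkview, Market, Northside, Harbour, West End, Southbank, Midtown, Greenfield} — every district.
No 2 of the 7 transmitter sites cover everything (all 21 pairs fall short), so 3 is minimum.

3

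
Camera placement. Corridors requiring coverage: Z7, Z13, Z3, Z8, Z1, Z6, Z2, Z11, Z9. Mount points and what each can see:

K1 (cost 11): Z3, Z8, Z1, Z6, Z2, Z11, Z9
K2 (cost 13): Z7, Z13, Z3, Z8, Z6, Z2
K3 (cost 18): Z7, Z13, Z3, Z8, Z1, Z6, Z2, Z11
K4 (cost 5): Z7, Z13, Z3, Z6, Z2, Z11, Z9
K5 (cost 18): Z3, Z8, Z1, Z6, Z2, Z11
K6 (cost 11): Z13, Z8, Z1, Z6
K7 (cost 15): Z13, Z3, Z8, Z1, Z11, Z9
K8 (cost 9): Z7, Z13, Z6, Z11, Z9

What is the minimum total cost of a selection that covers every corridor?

K1, K4 cover every corridor at cost 11 + 5 = 16.
Any cover uses at least 2 camera mounts; among all covering selections none totals below 16.

16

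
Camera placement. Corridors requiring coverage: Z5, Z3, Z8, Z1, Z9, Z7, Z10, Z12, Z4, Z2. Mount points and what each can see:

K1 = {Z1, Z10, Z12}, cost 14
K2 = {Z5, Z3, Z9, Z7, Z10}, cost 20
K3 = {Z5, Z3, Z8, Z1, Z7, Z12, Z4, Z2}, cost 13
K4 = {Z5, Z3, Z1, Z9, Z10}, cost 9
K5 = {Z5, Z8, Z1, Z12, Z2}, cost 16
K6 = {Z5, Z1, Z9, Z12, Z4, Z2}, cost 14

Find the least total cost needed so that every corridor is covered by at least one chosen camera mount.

22

K3, K4 cover every corridor at cost 13 + 9 = 22.
Any cover uses at least 2 camera mounts; among all covering selections none totals below 22.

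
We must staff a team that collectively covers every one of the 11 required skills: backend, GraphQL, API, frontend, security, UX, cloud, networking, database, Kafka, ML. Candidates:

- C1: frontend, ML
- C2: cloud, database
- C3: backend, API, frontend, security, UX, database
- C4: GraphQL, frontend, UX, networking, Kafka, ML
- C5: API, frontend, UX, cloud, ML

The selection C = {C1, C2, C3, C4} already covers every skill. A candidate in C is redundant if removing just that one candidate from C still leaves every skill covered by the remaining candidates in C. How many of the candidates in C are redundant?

Drop C1: the rest still cover every skill — redundant.
Drop C2: cloud uncovered — not redundant.
Drop C3: backend, API, security uncovered — not redundant.
Drop C4: GraphQL, networking, Kafka uncovered — not redundant.
1 redundant: C1.

1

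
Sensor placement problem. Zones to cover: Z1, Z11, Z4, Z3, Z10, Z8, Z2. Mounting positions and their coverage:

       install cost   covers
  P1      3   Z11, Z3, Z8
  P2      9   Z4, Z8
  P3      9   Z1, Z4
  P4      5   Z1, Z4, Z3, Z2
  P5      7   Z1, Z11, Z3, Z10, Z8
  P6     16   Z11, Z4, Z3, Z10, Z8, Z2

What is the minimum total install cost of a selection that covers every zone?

12

P4, P5 cover every zone at install cost 5 + 7 = 12.
Any cover uses at least 2 sensor positions; among all covering selections none totals below 12.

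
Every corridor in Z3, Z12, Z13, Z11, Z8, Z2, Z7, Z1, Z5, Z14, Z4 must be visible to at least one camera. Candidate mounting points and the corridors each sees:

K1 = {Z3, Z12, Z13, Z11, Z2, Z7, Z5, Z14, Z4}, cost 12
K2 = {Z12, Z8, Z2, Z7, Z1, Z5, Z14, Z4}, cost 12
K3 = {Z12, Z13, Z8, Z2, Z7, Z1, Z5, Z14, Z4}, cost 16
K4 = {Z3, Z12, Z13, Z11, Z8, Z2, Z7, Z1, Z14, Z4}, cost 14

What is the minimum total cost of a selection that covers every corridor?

K1, K2 cover every corridor at cost 12 + 12 = 24.
Any cover uses at least 2 camera mounts; among all covering selections none totals below 24.

24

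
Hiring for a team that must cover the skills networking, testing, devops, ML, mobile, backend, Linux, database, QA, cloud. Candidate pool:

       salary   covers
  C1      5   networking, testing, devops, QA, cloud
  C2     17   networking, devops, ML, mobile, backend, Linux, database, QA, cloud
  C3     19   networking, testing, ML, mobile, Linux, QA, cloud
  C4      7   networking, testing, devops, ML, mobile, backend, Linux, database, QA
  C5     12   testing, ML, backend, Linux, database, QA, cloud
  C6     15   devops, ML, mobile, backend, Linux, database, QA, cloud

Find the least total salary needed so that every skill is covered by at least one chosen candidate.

C1, C4 cover every skill at salary 5 + 7 = 12.
Any cover uses at least 2 candidates; among all covering selections none totals below 12.

12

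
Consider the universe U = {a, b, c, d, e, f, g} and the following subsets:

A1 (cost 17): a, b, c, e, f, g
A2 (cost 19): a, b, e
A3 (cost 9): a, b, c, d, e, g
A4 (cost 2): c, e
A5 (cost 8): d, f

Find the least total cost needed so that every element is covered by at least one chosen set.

A3, A5 cover every element at cost 9 + 8 = 17.
Any cover uses at least 2 sets; among all covering selections none totals below 17.

17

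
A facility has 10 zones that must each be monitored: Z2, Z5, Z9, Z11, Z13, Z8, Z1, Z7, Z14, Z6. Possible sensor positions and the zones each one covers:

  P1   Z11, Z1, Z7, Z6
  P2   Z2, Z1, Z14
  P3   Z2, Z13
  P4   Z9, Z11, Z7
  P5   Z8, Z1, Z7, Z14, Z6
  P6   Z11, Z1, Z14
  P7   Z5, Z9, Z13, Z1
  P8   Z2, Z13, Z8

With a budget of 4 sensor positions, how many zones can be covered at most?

Choosing P1, P2, P5, P7 covers {Z2, Z5, Z9, Z11, Z13, Z8, Z1, Z7, Z14, Z6} — 10 zones.
That is all 10 zones.

10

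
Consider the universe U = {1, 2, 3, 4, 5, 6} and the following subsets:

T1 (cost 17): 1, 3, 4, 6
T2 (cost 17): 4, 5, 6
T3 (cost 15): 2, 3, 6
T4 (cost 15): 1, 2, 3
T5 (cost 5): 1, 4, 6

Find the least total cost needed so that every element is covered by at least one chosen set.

32

T2, T4 cover every element at cost 17 + 15 = 32.
Any cover uses at least 2 sets; among all covering selections none totals below 32.
Greedy by coverage-per-cost would pick T5, T3, T2 for 37 — worse than the optimum 32.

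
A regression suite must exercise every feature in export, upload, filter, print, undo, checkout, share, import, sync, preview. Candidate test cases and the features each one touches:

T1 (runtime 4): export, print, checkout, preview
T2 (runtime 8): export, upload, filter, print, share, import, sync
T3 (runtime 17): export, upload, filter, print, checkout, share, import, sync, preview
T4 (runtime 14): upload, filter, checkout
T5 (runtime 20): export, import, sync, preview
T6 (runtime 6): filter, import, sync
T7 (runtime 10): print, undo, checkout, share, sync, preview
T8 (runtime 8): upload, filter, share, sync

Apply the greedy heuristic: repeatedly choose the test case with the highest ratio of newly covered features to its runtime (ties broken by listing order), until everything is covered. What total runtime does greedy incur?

22

Pick 1: T1 adds 4 new (export, print, checkout, preview) at runtime 4 (ratio 4/4).
Pick 2: T2 adds 5 new (upload, filter, share, import, sync) at runtime 8 (ratio 5/8).
Pick 3: T7 adds 1 new (undo) at runtime 10 (ratio 1/10).
Greedy total runtime: 4 + 8 + 10 = 22. (The true optimum is 18, so greedy overshoots here.)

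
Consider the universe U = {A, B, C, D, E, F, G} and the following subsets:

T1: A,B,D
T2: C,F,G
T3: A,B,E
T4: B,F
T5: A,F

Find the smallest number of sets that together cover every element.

3

T1, T2, T3 together cover {A, B, C, D, E, F, G} — every element.
No 2 of the 5 sets cover everything (all 10 pairs fall short), so 3 is minimum.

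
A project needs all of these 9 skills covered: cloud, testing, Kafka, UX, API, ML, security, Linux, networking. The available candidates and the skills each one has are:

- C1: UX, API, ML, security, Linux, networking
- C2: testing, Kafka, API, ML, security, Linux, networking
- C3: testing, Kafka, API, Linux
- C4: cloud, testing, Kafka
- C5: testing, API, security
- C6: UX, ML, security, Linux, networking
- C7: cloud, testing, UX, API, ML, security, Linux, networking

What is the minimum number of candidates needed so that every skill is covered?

C1, C4 together cover {cloud, testing, Kafka, UX, API, ML, security, Linux, networking} — every skill.
No single candidate contains all 9 skills, so 2 is optimal.

2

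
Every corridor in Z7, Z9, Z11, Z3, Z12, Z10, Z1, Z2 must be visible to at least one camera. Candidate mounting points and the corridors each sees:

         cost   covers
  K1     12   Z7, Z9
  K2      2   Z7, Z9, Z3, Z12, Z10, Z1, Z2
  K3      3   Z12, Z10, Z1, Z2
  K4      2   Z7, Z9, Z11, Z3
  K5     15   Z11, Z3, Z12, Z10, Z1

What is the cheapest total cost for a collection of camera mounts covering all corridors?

K2, K4 cover every corridor at cost 2 + 2 = 4.
Any cover uses at least 2 camera mounts; among all covering selections none totals below 4.

4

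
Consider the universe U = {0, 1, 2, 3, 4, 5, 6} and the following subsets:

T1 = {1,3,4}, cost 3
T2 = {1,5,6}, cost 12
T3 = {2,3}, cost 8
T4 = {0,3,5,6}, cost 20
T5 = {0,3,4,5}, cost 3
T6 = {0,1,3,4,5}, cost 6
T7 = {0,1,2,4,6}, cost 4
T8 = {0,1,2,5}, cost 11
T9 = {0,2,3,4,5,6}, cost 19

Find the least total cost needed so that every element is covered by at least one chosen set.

T5, T7 cover every element at cost 3 + 4 = 7.
Any cover uses at least 2 sets; among all covering selections none totals below 7.

7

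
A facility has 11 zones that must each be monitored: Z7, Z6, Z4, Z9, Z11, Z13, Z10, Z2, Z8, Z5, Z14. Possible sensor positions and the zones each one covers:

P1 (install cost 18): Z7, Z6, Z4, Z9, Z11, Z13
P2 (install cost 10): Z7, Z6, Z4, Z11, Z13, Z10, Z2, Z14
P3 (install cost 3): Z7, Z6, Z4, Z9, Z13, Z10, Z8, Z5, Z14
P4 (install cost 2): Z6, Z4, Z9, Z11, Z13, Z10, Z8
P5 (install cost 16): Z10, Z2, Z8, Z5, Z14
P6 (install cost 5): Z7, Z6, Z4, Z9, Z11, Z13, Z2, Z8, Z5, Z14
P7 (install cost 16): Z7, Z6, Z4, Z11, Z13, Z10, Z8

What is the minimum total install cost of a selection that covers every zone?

P4, P6 cover every zone at install cost 2 + 5 = 7.
Any cover uses at least 2 sensor positions; among all covering selections none totals below 7.

7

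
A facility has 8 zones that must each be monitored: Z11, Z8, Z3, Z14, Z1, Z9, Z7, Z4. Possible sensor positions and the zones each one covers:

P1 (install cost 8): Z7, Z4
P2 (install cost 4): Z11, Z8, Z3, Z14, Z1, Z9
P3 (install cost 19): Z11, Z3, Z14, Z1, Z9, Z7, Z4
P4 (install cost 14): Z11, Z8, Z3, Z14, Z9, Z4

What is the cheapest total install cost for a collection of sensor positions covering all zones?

12

P1, P2 cover every zone at install cost 8 + 4 = 12.
Any cover uses at least 2 sensor positions; among all covering selections none totals below 12.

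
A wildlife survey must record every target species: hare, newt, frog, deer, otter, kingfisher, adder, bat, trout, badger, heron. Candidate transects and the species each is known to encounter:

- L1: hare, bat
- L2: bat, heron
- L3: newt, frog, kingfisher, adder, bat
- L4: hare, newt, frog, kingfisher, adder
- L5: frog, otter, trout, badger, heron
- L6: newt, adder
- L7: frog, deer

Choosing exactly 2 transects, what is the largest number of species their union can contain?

Choosing L3, L5 covers {newt, frog, otter, kingfisher, adder, bat, trout, badger, heron} — 9 species.
No choice of 2 transects does better; here hare, deer are left uncovered.

9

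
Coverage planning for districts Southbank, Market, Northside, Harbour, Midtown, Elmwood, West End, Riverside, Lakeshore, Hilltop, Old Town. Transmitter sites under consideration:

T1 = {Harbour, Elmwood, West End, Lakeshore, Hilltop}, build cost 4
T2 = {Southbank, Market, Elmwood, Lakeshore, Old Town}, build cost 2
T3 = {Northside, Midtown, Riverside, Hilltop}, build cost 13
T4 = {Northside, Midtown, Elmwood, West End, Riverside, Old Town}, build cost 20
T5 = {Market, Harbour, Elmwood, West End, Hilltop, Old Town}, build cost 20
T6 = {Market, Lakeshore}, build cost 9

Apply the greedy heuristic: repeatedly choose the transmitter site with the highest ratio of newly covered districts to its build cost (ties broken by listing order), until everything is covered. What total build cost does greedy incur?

Pick 1: T2 adds 5 new (Southbank, Market, Elmwood, Lakeshore, Old Town) at build cost 2 (ratio 5/2).
Pick 2: T1 adds 3 new (Harbour, West End, Hilltop) at build cost 4 (ratio 3/4).
Pick 3: T3 adds 3 new (Northside, Midtown, Riverside) at build cost 13 (ratio 3/13).
Greedy total build cost: 2 + 4 + 13 = 19.

19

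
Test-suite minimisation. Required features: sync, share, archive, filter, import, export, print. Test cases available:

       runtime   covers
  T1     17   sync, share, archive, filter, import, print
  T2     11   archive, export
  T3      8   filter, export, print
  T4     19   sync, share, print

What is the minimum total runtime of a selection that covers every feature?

25

T1, T3 cover every feature at runtime 17 + 8 = 25.
Any cover uses at least 2 test cases; among all covering selections none totals below 25.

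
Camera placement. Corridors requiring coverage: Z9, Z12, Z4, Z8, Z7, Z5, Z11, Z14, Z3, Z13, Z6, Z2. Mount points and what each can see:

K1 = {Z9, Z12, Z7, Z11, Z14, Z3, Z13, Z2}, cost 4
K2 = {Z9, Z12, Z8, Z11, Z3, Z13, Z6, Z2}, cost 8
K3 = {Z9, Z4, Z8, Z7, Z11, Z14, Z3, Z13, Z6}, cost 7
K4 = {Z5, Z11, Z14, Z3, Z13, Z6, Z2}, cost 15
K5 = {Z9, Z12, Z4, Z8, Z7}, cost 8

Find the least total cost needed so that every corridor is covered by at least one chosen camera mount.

23

K4, K5 cover every corridor at cost 15 + 8 = 23.
Any cover uses at least 2 camera mounts; among all covering selections none totals below 23.
Greedy by coverage-per-cost would pick K1, K3, K4 for 26 — worse than the optimum 23.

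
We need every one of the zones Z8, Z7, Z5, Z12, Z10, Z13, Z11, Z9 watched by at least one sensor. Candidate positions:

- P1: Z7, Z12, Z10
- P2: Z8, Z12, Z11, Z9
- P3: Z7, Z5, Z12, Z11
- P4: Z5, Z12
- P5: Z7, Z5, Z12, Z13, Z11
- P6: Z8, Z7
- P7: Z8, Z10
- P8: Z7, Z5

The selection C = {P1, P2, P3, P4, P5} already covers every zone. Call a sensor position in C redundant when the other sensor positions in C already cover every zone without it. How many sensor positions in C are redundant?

2

Drop P1: Z10 uncovered — not redundant.
Drop P2: Z8, Z9 uncovered — not redundant.
Drop P3: the rest still cover every zone — redundant.
Drop P4: the rest still cover every zone — redundant.
Drop P5: Z13 uncovered — not redundant.
2 redundant: P3, P4.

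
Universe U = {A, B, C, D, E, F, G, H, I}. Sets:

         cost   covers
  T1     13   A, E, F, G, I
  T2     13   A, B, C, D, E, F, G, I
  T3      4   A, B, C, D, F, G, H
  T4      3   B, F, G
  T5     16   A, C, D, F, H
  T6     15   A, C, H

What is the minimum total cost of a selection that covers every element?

17

T1, T3 cover every element at cost 13 + 4 = 17.
Any cover uses at least 2 sets; among all covering selections none totals below 17.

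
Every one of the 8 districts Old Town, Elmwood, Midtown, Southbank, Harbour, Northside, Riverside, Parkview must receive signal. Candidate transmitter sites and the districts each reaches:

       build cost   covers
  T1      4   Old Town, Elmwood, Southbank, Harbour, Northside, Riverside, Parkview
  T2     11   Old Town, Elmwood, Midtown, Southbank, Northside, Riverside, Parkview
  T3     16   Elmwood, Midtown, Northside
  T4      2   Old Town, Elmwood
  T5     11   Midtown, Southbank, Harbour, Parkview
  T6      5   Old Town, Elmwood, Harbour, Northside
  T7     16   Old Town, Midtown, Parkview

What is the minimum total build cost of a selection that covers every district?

T1, T2 cover every district at build cost 4 + 11 = 15.
Any cover uses at least 2 transmitter sites; among all covering selections none totals below 15.

15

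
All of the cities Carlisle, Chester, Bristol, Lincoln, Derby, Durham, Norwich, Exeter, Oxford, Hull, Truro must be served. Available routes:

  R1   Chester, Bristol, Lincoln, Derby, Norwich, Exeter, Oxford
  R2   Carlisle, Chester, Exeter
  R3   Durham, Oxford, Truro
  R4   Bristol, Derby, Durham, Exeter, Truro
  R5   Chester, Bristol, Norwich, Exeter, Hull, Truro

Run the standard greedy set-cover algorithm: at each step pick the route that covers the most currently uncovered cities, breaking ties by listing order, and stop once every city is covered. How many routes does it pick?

Pick 1: R1 covers 7 new cities (Chester, Bristol, Lincoln, Derby, Norwich, Exeter, Oxford).
Pick 2: R3 covers 2 new cities (Durham, Truro).
Pick 3: R2 covers 1 new cities (Carlisle).
Pick 4: R5 covers 1 new cities (Hull).
Greedy uses 4 routes.

4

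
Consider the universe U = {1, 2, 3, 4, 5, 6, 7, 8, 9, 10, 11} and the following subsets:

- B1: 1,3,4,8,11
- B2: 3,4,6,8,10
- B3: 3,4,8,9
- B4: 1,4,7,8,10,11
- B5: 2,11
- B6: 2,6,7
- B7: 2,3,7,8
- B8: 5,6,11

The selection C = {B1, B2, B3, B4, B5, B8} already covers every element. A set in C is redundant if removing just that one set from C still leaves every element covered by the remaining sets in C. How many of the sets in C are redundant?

2

Drop B1: the rest still cover every element — redundant.
Drop B2: the rest still cover every element — redundant.
Drop B3: 9 uncovered — not redundant.
Drop B4: 7 uncovered — not redundant.
Drop B5: 2 uncovered — not redundant.
Drop B8: 5 uncovered — not redundant.
2 redundant: B1, B2.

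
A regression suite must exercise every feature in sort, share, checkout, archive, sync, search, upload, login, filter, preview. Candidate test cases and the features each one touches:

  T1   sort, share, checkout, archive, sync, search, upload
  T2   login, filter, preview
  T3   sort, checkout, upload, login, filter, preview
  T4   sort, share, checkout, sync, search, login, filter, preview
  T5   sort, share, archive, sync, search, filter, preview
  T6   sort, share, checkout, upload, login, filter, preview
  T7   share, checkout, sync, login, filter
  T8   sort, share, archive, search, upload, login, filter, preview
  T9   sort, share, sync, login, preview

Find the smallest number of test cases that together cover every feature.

T1, T2 together cover {sort, share, checkout, archive, sync, search, upload, login, filter, preview} — every feature.
No single test case contains all 10 features, so 2 is optimal.

2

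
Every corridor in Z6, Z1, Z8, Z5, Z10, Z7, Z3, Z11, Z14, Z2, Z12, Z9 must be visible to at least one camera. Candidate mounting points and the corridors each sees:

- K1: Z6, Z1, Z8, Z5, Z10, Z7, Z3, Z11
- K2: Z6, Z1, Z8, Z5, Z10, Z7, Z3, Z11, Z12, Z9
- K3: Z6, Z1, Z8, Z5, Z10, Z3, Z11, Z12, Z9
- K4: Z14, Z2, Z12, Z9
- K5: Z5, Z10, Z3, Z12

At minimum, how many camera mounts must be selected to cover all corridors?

2

K1, K4 together cover {Z6, Z1, Z8, Z5, Z10, Z7, Z3, Z11, Z14, Z2, Z12, Z9} — every corridor.
No single camera mount contains all 12 corridors, so 2 is optimal.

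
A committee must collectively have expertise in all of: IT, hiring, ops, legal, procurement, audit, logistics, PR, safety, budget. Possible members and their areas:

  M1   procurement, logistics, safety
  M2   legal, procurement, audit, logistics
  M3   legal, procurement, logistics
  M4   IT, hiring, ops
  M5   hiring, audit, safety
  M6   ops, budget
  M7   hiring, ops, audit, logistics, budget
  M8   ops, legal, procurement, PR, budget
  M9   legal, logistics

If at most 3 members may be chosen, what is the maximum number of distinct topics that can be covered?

Choosing M1, M4, M8 covers {IT, hiring, ops, legal, procurement, logistics, PR, safety, budget} — 9 topics.
No choice of 3 members does better; here audit is left uncovered.

9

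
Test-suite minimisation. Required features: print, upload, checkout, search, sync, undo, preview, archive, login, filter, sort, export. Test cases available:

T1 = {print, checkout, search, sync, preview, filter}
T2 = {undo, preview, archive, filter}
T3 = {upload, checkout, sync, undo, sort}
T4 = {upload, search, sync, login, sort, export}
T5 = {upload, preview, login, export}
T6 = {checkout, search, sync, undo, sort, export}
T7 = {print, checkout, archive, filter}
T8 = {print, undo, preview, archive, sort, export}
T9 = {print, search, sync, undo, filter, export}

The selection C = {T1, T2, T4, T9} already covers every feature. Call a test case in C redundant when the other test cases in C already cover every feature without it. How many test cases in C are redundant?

Drop T1: checkout uncovered — not redundant.
Drop T2: archive uncovered — not redundant.
Drop T4: upload, login, sort uncovered — not redundant.
Drop T9: the rest still cover every feature — redundant.
1 redundant: T9.

1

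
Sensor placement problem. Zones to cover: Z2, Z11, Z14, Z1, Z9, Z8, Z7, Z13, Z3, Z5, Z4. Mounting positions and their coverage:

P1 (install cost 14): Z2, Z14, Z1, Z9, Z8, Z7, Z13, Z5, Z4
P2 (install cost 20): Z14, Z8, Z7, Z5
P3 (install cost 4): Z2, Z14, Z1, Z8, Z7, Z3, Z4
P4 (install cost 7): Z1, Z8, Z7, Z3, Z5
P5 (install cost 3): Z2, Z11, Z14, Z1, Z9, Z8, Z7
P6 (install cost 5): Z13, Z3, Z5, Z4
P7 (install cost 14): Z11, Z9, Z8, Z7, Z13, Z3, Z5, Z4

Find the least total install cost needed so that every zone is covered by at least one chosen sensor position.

P5, P6 cover every zone at install cost 3 + 5 = 8.
Any cover uses at least 2 sensor positions; among all covering selections none totals below 8.

8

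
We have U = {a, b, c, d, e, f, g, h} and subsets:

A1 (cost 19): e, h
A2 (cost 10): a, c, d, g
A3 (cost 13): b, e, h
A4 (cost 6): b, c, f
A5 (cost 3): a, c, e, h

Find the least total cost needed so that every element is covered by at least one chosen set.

A2, A4, A5 cover every element at cost 10 + 6 + 3 = 19.
Any cover uses at least 3 sets; among all covering selections none totals below 19.

19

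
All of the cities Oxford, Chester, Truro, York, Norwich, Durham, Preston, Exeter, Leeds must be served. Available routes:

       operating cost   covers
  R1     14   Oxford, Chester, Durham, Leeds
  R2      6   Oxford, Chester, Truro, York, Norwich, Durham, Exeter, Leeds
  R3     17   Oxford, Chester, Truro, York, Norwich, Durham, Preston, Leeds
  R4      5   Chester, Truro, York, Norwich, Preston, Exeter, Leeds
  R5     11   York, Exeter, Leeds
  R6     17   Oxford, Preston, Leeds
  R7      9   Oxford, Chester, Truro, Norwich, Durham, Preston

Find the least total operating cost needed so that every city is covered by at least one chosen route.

R2, R4 cover every city at operating cost 6 + 5 = 11.
Any cover uses at least 2 routes; among all covering selections none totals below 11.

11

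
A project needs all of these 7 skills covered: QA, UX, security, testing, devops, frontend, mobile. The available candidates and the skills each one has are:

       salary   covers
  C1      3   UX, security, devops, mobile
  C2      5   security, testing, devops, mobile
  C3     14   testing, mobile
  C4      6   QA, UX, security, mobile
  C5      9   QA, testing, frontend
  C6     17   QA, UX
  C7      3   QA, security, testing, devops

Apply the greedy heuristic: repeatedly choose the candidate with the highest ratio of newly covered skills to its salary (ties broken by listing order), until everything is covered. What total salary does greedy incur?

Pick 1: C1 adds 4 new (UX, security, devops, mobile) at salary 3 (ratio 4/3).
Pick 2: C7 adds 2 new (QA, testing) at salary 3 (ratio 2/3).
Pick 3: C5 adds 1 new (frontend) at salary 9 (ratio 1/9).
Greedy total salary: 3 + 3 + 9 = 15. (The true optimum is 12, so greedy overshoots here.)

15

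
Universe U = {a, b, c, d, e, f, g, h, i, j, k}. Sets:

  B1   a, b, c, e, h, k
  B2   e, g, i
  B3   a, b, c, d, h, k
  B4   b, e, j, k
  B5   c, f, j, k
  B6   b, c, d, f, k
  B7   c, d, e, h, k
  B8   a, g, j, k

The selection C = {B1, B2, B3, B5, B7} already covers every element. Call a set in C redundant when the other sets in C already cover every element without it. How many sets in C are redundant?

Drop B1: the rest still cover every element — redundant.
Drop B2: g, i uncovered — not redundant.
Drop B3: the rest still cover every element — redundant.
Drop B5: f, j uncovered — not redundant.
Drop B7: the rest still cover every element — redundant.
3 redundant: B1, B3, B7.

3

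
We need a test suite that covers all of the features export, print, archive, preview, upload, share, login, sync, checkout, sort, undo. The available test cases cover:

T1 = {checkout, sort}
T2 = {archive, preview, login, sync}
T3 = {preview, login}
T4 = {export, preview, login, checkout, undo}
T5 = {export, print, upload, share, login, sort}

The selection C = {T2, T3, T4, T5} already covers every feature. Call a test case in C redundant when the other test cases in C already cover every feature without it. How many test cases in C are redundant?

1

Drop T2: archive, sync uncovered — not redundant.
Drop T3: the rest still cover every feature — redundant.
Drop T4: checkout, undo uncovered — not redundant.
Drop T5: print, upload, share, sort uncovered — not redundant.
1 redundant: T3.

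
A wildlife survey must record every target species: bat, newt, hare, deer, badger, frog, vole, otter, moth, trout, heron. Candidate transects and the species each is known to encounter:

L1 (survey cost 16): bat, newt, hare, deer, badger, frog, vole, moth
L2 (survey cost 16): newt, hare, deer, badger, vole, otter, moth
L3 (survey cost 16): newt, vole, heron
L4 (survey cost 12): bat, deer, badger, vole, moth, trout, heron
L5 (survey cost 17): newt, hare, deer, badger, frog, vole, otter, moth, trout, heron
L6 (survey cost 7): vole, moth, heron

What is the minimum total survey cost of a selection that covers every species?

29

L4, L5 cover every species at survey cost 12 + 17 = 29.
Any cover uses at least 2 transects; among all covering selections none totals below 29.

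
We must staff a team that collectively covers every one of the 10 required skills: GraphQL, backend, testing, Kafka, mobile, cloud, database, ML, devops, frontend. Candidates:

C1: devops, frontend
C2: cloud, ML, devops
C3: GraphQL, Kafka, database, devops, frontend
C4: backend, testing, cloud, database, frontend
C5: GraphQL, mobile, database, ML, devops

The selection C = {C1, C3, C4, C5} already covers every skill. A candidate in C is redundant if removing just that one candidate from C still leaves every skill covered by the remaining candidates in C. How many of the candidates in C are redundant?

1

Drop C1: the rest still cover every skill — redundant.
Drop C3: Kafka uncovered — not redundant.
Drop C4: backend, testing, cloud uncovered — not redundant.
Drop C5: mobile, ML uncovered — not redundant.
1 redundant: C1.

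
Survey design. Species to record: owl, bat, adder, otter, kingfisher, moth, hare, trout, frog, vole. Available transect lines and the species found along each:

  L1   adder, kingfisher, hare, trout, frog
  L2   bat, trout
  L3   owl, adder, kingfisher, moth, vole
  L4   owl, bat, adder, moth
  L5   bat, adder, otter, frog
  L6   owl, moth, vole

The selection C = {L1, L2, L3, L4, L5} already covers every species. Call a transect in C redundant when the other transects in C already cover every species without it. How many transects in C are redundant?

Drop L1: hare uncovered — not redundant.
Drop L2: the rest still cover every species — redundant.
Drop L3: vole uncovered — not redundant.
Drop L4: the rest still cover every species — redundant.
Drop L5: otter uncovered — not redundant.
2 redundant: L2, L4.

2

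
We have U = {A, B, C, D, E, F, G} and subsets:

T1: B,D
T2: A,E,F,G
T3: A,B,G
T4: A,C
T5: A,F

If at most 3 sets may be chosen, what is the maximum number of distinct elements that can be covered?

Choosing T1, T2, T4 covers {A, B, C, D, E, F, G} — 7 elements.
That is all 7 elements.

7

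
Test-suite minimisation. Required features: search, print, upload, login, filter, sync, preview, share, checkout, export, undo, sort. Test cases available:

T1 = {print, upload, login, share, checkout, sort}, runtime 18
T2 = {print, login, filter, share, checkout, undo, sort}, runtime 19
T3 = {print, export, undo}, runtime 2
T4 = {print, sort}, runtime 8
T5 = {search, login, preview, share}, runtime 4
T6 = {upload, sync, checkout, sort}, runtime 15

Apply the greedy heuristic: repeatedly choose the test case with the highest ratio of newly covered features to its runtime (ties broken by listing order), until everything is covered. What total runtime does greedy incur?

40

Pick 1: T3 adds 3 new (print, export, undo) at runtime 2 (ratio 3/2).
Pick 2: T5 adds 4 new (search, login, preview, share) at runtime 4 (ratio 4/4).
Pick 3: T6 adds 4 new (upload, sync, checkout, sort) at runtime 15 (ratio 4/15).
Pick 4: T2 adds 1 new (filter) at runtime 19 (ratio 1/19).
Greedy total runtime: 2 + 4 + 15 + 19 = 40.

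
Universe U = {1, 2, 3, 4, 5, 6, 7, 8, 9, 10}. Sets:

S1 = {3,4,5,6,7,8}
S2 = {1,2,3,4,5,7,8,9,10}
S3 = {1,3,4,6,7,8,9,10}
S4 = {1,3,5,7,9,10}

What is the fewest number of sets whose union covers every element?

S1, S2 together cover {1, 2, 3, 4, 5, 6, 7, 8, 9, 10} — every element.
No single set contains all 10 elements, so 2 is optimal.

2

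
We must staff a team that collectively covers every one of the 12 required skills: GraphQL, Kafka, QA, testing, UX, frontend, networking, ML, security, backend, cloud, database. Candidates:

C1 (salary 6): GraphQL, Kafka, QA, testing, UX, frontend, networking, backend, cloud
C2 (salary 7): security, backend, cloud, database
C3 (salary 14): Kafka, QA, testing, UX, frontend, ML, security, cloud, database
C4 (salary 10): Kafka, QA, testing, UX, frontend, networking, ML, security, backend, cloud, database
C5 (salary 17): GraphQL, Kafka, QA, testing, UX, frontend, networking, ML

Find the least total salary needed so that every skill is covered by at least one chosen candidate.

C1, C4 cover every skill at salary 6 + 10 = 16.
Any cover uses at least 2 candidates; among all covering selections none totals below 16.

16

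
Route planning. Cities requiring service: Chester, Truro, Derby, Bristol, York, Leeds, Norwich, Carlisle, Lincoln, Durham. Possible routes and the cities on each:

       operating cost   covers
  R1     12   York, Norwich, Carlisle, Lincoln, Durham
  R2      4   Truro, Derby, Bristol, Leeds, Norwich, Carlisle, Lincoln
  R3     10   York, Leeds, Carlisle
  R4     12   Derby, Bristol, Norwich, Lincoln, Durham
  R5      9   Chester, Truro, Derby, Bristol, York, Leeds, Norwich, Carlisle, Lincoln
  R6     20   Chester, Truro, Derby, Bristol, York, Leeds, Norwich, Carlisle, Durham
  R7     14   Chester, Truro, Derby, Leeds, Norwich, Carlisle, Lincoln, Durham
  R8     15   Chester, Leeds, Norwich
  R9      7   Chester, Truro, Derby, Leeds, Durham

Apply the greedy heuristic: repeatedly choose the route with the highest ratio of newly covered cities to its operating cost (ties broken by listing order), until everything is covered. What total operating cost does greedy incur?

20

Pick 1: R2 adds 7 new (Truro, Derby, Bristol, Leeds, Norwich, Carlisle, Lincoln) at operating cost 4 (ratio 7/4).
Pick 2: R9 adds 2 new (Chester, Durham) at operating cost 7 (ratio 2/7).
Pick 3: R5 adds 1 new (York) at operating cost 9 (ratio 1/9).
Greedy total operating cost: 4 + 7 + 9 = 20. (The true optimum is 16, so greedy overshoots here.)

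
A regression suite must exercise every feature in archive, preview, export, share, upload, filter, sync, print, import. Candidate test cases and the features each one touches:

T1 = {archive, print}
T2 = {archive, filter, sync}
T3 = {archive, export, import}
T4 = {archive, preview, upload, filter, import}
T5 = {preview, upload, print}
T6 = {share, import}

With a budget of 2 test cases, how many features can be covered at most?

Choosing T1, T4 covers {archive, preview, upload, filter, print, import} — 6 features.
No choice of 2 test cases does better; here export, share, sync are left uncovered.

6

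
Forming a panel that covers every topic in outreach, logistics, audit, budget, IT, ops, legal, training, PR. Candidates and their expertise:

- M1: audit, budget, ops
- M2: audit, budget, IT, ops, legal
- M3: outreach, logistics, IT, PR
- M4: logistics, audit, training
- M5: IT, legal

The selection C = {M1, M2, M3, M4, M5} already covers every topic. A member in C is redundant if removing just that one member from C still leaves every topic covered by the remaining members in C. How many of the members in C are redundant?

3

Drop M1: the rest still cover every topic — redundant.
Drop M2: the rest still cover every topic — redundant.
Drop M3: outreach, PR uncovered — not redundant.
Drop M4: training uncovered — not redundant.
Drop M5: the rest still cover every topic — redundant.
3 redundant: M1, M2, M5.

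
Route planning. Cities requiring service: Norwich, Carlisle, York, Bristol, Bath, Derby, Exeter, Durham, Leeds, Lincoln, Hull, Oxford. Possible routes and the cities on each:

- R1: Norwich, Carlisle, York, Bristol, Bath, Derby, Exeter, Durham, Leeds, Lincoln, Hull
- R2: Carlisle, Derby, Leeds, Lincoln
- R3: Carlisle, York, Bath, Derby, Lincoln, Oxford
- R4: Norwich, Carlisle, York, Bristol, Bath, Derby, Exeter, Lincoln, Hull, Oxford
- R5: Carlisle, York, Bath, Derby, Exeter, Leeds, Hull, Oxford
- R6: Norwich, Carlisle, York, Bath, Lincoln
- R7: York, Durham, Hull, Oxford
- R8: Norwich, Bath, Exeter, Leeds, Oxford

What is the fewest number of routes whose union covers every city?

2

R1, R3 together cover {Norwich, Carlisle, York, Bristol, Bath, Derby, Exeter, Durham, Leeds, Lincoln, Hull, Oxford} — every city.
No single route contains all 12 cities, so 2 is optimal.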